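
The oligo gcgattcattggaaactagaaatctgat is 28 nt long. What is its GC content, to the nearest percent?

36%

G=6, C=4, T=8, A=10
G+C = 6 + 4 = 10 out of 28 bases
%GC = 10/28 × 100 = 35.71% ≈ 36%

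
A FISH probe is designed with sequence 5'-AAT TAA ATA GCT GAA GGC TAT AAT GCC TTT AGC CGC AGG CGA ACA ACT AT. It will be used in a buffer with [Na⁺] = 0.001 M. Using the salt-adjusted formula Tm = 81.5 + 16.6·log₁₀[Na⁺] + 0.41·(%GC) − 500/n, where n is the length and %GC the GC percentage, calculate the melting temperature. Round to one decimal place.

Length n = 50. C=10, G=10, T=12, A=18
G+C = 20, so %GC = 20/50 × 100 = 40%
Salt term: 16.6 × (-3) = -49.8
GC term: 0.41 × 40 = 16.4; length term: −500/50 = −10
Tm = 81.5 + (-49.8) + 16.4 − 10 = 38.1 → 38.1°C

38.1°C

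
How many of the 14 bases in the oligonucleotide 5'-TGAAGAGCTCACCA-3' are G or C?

Base counts: C=4, T=2, G=3, A=5
Total G or C: 3 + 4 = 7

7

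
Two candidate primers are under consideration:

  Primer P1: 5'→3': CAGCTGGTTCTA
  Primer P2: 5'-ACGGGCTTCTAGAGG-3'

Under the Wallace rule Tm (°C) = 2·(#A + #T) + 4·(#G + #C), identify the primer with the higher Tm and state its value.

Primer P1: A+T=6, G+C=6 → Tm = 2(6)+4(6) = 36°C
Primer P2: A+T=6, G+C=9 → Tm = 2(6)+4(9) = 48°C
36°C vs 48°C → primer P2 is higher.

Primer P2, 48°C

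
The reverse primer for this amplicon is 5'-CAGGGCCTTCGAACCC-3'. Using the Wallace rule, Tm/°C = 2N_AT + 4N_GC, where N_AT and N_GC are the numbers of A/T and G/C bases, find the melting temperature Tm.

54°C

Base counts: C=7, G=4, A=3, T=2
A+T = 5, G+C = 11
Tm = 2(5) + 4(11) = 10 + 44 = 54°C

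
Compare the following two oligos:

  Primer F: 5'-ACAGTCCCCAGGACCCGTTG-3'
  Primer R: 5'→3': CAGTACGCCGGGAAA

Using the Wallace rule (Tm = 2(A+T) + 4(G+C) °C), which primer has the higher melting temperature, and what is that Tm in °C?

Primer F, 66°C

Primer F: A+T=7, G+C=13 → Tm = 2(7)+4(13) = 66°C
Primer R: A+T=6, G+C=9 → Tm = 2(6)+4(9) = 48°C
66°C vs 48°C → primer F is higher.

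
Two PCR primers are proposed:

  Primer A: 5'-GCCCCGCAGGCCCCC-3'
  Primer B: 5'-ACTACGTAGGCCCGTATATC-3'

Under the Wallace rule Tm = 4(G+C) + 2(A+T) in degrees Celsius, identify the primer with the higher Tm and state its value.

Primer A: A+T=1, G+C=14 → Tm = 2(1)+4(14) = 58°C
Primer B: A+T=10, G+C=10 → Tm = 2(10)+4(10) = 60°C
58°C vs 60°C → primer B is higher.

Primer B, 60°C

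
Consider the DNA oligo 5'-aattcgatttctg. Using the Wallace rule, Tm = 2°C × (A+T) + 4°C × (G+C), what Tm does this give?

A=3, C=2, G=2, T=6
A+T = 9, G+C = 4
Tm = 2×9 + 4×4 = 34°C

34°C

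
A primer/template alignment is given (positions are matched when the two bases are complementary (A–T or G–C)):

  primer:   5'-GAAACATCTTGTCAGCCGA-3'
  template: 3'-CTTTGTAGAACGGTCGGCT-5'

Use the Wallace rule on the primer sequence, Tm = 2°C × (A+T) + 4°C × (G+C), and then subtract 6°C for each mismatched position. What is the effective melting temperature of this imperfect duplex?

Primer base counts: A=6, T=4, G=4, C=5 → A+T=10, G+C=9
Perfect-match Tm = 2(10) + 4(9) = 20 + 36 = 56°C
Mismatches (positions where the bases are not complementary): 1 (at position 12)
Effective Tm = 56 − 1×6 = 56 − 6 = 50°C

50°C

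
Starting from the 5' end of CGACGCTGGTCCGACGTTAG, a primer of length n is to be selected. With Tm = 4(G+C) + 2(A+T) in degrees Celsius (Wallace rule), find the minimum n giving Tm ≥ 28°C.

n = 8

First 7 bases: CGACGCT → Tm = 24°C (< 28°C)
First 8 bases: CGACGCTG → Tm = 28°C (≥ 28°C)
Each additional base adds 2°C (A/T) or 4°C (G/C), so Tm is non-decreasing in n; n = 8 is the first length to reach 28°C.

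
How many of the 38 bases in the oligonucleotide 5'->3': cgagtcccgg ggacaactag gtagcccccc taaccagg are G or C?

Counting bases: A=9, G=11, T=4, C=14
G+C = 11 + 14 = 25

25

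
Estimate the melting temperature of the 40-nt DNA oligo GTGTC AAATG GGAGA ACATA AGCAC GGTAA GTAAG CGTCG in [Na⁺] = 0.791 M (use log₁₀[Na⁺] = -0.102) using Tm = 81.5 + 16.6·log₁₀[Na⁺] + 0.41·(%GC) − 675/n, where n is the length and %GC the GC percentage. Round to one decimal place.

82.4°C

Length n = 40. Counting bases: A=14, C=6, G=13, T=7
G+C = 19, so %GC = 19/40 × 100 = 47.5%
Salt term: 16.6 × (-0.102) = -1.693
GC term: 0.41 × 47.5 = 19.475; length term: −675/40 = −16.875
Tm = 81.5 + (-1.693) + 19.475 − 16.875 = 82.407 → 82.4°C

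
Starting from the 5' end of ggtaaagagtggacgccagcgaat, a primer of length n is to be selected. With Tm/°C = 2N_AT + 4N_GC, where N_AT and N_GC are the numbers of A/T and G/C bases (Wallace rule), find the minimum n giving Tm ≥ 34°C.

First 11 bases: GGTAAAGAGTG → Tm = 32°C (< 34°C)
First 12 bases: GGTAAAGAGTGG → Tm = 36°C (≥ 34°C)
Each additional base adds 2°C (A/T) or 4°C (G/C), so Tm is non-decreasing in n; n = 12 is the first length to reach 34°C.

n = 12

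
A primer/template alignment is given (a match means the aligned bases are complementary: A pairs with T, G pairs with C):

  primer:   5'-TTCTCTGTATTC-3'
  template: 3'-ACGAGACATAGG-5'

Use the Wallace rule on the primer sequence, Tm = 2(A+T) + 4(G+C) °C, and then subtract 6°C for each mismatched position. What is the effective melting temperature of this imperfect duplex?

20°C

Primer base counts: A=1, T=7, G=1, C=3 → A+T=8, G+C=4
Perfect-match Tm = 2(8) + 4(4) = 16 + 16 = 32°C
Mismatches (positions where the bases are not complementary): 2 (at positions 2, 11)
Effective Tm = 32 − 2×6 = 32 − 12 = 20°C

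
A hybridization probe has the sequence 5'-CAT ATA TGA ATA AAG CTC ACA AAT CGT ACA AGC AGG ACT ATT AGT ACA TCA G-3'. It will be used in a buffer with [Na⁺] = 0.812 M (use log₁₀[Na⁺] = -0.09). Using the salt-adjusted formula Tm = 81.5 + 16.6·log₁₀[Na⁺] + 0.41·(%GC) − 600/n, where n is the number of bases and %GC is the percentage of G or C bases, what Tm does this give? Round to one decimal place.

82.7°C

Length n = 52. G=8, C=10, T=12, A=22
G+C = 18, so %GC = 18/52 × 100 = 34.615%
Salt term: 16.6 × (-0.09) = -1.494
GC term: 0.41 × 34.615 = 14.192; length term: −600/52 = −11.538
Tm = 81.5 + (-1.494) + 14.192 − 11.538 = 82.66 → 82.7°C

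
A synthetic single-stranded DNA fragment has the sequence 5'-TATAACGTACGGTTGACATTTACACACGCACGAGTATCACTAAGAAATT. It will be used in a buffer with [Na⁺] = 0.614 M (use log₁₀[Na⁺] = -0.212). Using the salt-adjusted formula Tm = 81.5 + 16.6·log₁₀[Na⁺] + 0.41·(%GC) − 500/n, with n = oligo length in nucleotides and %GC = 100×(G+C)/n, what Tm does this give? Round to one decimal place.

Length n = 49. C=10, G=8, T=13, A=18
G+C = 18, so %GC = 18/49 × 100 = 36.735%
Salt term: 16.6 × (-0.212) = -3.519
GC term: 0.41 × 36.735 = 15.061; length term: −500/49 = −10.204
Tm = 81.5 + (-3.519) + 15.061 − 10.204 = 82.838 → 82.8°C

82.8°C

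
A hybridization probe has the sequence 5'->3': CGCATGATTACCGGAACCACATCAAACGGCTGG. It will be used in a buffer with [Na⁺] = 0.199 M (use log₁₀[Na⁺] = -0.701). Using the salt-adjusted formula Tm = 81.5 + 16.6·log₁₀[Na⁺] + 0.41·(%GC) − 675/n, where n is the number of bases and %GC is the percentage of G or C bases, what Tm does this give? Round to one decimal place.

Length n = 33. Counting bases: T=5, G=8, A=10, C=10
G+C = 18, so %GC = 18/33 × 100 = 54.545%
Salt term: 16.6 × (-0.701) = -11.637
GC term: 0.41 × 54.545 = 22.363; length term: −675/33 = −20.455
Tm = 81.5 + (-11.637) + 22.363 − 20.455 = 71.771 → 71.8°C

71.8°C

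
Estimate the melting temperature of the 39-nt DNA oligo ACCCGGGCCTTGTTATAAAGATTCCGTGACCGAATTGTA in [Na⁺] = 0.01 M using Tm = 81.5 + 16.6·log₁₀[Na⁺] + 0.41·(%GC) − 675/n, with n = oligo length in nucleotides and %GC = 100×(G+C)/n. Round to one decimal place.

49.9°C

Length n = 39. Base counts: T=11, C=9, A=10, G=9
G+C = 18, so %GC = 18/39 × 100 = 46.154%
Salt term: 16.6 × (-2) = -33.2
GC term: 0.41 × 46.154 = 18.923; length term: −675/39 = −17.308
Tm = 81.5 + (-33.2) + 18.923 − 17.308 = 49.915 → 49.9°C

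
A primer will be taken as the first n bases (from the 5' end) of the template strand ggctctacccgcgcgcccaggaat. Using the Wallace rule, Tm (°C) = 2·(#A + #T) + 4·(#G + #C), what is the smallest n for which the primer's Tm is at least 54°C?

n = 15

First 14 bases: GGCTCTACCCGCGC → Tm = 50°C (< 54°C)
First 15 bases: GGCTCTACCCGCGCG → Tm = 54°C (≥ 54°C)
Each additional base adds 2°C (A/T) or 4°C (G/C), so Tm is non-decreasing in n; n = 15 is the first length to reach 54°C.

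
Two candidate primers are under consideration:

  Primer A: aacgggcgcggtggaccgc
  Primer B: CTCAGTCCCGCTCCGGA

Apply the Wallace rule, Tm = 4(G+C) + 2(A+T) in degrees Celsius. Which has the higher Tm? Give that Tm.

Primer A: A+T=4, G+C=15 → Tm = 2(4)+4(15) = 68°C
Primer B: A+T=5, G+C=12 → Tm = 2(5)+4(12) = 58°C
68°C vs 58°C → primer A is higher.

Primer A, 68°C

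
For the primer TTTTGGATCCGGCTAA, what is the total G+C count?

7

A=3, G=4, C=3, T=6
Total G or C: 4 + 3 = 7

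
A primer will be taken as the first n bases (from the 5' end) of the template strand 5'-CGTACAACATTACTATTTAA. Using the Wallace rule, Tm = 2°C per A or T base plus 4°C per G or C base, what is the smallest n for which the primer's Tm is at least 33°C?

n = 13

First 12 bases: CGTACAACATTA → Tm = 32°C (< 33°C)
First 13 bases: CGTACAACATTAC → Tm = 36°C (≥ 33°C)
Since every base adds ≥2°C, Tm only increases with n, so the threshold is first crossed at n = 13.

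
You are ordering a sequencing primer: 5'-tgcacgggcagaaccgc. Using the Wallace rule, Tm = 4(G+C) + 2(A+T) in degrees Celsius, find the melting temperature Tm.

C=6, T=1, A=4, G=6
AT pairs contribute 5, GC pairs contribute 12.
Tm = 4·12 + 2·5 = 48 + 10 = 58°C

58°C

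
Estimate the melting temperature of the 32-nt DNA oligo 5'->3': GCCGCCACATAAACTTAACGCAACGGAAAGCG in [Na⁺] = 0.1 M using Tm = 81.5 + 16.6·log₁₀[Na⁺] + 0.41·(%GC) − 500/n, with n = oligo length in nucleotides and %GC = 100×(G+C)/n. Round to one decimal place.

Length n = 32. Scanning the sequence gives A=12, G=7, C=10, T=3.
G+C = 17, so %GC = 17/32 × 100 = 53.125%
Salt term: 16.6 × (-1) = -16.6
GC term: 0.41 × 53.125 = 21.781; length term: −500/32 = −15.625
Tm = 81.5 + (-16.6) + 21.781 − 15.625 = 71.056 → 71.1°C

71.1°C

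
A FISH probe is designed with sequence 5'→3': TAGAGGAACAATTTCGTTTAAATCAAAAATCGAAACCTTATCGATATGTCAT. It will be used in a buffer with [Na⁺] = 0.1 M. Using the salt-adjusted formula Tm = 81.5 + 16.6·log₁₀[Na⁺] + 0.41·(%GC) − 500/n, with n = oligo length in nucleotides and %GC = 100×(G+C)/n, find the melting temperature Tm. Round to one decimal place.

67.1°C

Length n = 52. G=7, A=21, C=8, T=16
G+C = 15, so %GC = 15/52 × 100 = 28.846%
Salt term: 16.6 × (-1) = -16.6
GC term: 0.41 × 28.846 = 11.827; length term: −500/52 = −9.615
Tm = 81.5 + (-16.6) + 11.827 − 9.615 = 67.112 → 67.1°C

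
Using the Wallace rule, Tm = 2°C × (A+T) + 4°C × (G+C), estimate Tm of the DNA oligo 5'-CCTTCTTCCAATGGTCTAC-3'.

Counting bases: A=3, C=7, G=2, T=7
So N_AT = 10 and N_GC = 9.
Tm = 2(10) + 4(9) = 20 + 36 = 56°C

56°C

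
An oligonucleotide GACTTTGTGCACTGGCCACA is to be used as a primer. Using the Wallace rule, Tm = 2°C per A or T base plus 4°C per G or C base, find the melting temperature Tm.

C=6, G=5, T=5, A=4
So N_AT = 9 and N_GC = 11.
Tm = 2(9) + 4(11) = 18 + 44 = 62°C

62°C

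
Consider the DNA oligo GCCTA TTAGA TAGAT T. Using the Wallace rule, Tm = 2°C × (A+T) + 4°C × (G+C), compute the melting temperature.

Scanning the sequence gives T=6, G=3, A=5, C=2.
A+T = 11, G+C = 5
Tm = 2(11) + 4(5) = 22 + 20 = 42°C

42°C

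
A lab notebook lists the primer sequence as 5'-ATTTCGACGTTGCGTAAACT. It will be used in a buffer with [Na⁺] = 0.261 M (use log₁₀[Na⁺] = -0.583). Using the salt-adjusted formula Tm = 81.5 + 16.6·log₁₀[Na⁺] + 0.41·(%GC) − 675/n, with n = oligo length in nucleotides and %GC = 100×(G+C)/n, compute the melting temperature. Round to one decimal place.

54.5°C

Length n = 20. Base counts: A=5, C=4, T=7, G=4
G+C = 8, so %GC = 8/20 × 100 = 40%
Salt term: 16.6 × (-0.583) = -9.678
GC term: 0.41 × 40 = 16.4; length term: −675/20 = −33.75
Tm = 81.5 + (-9.678) + 16.4 − 33.75 = 54.472 → 54.5°C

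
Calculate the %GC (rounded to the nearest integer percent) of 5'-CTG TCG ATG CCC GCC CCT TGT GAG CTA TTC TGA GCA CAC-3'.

Counting bases: G=9, A=6, C=14, T=10
G+C = 9 + 14 = 23 out of 39 bases
%GC = 23/39 × 100 = 58.97% ≈ 59%

59%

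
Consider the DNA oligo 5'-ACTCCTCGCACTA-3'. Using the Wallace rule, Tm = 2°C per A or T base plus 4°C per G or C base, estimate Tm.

Scanning the sequence gives C=6, T=3, A=3, G=1.
A+T = 6, G+C = 7
Tm = 2(6) + 4(7) = 12 + 28 = 40°C

40°C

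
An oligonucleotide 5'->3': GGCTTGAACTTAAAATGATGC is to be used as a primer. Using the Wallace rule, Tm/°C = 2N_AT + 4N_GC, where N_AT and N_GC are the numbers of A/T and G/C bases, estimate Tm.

58°C

Scanning the sequence gives T=6, A=7, G=5, C=3.
A+T = 13, G+C = 8
Tm = 2(13) + 4(8) = 26 + 32 = 58°C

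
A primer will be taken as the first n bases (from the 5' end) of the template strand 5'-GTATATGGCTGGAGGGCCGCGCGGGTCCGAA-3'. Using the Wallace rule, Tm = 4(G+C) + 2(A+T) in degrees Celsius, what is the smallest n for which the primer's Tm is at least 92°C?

First 26 bases: GTATATGGCTGGAGGGCCGCGCGGGT → Tm = 88°C (< 92°C)
First 27 bases: GTATATGGCTGGAGGGCCGCGCGGGTC → Tm = 92°C (≥ 92°C)
Each additional base adds 2°C (A/T) or 4°C (G/C), so Tm is non-decreasing in n; n = 27 is the first length to reach 92°C.

n = 27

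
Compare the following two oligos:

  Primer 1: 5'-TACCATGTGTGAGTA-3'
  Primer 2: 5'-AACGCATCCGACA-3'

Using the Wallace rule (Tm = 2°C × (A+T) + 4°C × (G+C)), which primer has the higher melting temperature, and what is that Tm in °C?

Primer 1: A+T=9, G+C=6 → Tm = 2(9)+4(6) = 42°C
Primer 2: A+T=6, G+C=7 → Tm = 2(6)+4(7) = 40°C
42°C vs 40°C → primer 1 is higher.

Primer 1, 42°C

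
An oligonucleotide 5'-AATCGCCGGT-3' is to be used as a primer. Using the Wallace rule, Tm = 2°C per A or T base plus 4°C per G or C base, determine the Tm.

T=2, A=2, G=3, C=3
AT pairs contribute 4, GC pairs contribute 6.
Tm = 4·6 + 2·4 = 24 + 8 = 32°C

32°C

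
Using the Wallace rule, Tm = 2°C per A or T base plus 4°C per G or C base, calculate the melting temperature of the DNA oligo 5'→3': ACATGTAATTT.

Base counts: C=1, G=1, A=4, T=5
So N_AT = 9 and N_GC = 2.
Tm = 4·2 + 2·9 = 8 + 18 = 26°C

26°C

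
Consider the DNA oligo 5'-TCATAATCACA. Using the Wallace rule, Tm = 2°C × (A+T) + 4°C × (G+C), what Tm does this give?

T=3, A=5, C=3, G=0
So N_AT = 8 and N_GC = 3.
Tm = 2(8) + 4(3) = 16 + 12 = 28°C

28°C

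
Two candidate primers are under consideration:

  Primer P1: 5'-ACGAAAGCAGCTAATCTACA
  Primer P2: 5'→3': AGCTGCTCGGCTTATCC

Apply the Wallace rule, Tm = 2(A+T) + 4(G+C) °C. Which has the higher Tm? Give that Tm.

Primer P1: A+T=12, G+C=8 → Tm = 2(12)+4(8) = 56°C
Primer P2: A+T=7, G+C=10 → Tm = 2(7)+4(10) = 54°C
56°C vs 54°C → primer P1 is higher.

Primer P1, 56°C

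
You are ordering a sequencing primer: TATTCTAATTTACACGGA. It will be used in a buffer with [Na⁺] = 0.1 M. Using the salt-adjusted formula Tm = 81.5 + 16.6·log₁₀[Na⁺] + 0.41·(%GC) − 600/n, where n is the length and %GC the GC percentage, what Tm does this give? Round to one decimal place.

Length n = 18. Counting bases: A=6, C=3, T=7, G=2
G+C = 5, so %GC = 5/18 × 100 = 27.778%
Salt term: 16.6 × (-1) = -16.6
GC term: 0.41 × 27.778 = 11.389; length term: −600/18 = −33.333
Tm = 81.5 + (-16.6) + 11.389 − 33.333 = 42.956 → 43.0°C

43.0°C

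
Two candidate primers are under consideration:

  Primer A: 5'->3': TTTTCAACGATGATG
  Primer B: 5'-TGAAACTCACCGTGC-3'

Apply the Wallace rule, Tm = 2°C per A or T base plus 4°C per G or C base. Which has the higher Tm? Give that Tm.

Primer A: A+T=10, G+C=5 → Tm = 2(10)+4(5) = 40°C
Primer B: A+T=7, G+C=8 → Tm = 2(7)+4(8) = 46°C
40°C vs 46°C → primer B is higher.

Primer B, 46°C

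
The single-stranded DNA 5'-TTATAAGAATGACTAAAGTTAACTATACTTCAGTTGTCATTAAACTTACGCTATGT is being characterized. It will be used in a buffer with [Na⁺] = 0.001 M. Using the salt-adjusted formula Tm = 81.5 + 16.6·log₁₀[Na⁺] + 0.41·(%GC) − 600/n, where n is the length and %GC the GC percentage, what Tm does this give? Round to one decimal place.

32.0°C

Length n = 56. Counting bases: A=20, G=7, T=21, C=8
G+C = 15, so %GC = 15/56 × 100 = 26.786%
Salt term: 16.6 × (-3) = -49.8
GC term: 0.41 × 26.786 = 10.982; length term: −600/56 = −10.714
Tm = 81.5 + (-49.8) + 10.982 − 10.714 = 31.968 → 32.0°C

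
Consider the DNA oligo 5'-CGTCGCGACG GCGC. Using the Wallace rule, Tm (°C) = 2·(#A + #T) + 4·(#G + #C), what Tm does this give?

C=6, A=1, T=1, G=6
So N_AT = 2 and N_GC = 12.
Tm = 4·12 + 2·2 = 48 + 4 = 52°C

52°C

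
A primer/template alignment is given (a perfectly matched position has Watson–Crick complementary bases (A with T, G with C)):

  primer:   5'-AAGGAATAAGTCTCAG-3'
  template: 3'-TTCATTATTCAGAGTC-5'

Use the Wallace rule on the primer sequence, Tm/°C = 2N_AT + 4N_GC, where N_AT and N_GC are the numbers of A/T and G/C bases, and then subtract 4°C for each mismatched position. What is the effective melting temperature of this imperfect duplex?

40°C

Primer base counts: A=7, T=3, G=4, C=2 → A+T=10, G+C=6
Perfect-match Tm = 2(10) + 4(6) = 20 + 24 = 44°C
Mismatches (positions where the bases are not complementary): 1 (at position 4)
Effective Tm = 44 − 1×4 = 44 − 4 = 40°C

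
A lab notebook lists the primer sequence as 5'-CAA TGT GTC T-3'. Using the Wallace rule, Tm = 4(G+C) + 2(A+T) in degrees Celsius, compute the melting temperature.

Base counts: C=2, A=2, G=2, T=4
A+T = 6, G+C = 4
Tm = 4·4 + 2·6 = 16 + 12 = 28°C

28°C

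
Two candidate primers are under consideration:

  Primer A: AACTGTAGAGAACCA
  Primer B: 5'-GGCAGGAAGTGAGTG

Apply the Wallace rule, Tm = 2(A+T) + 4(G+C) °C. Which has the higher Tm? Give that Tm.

Primer A: A+T=9, G+C=6 → Tm = 2(9)+4(6) = 42°C
Primer B: A+T=6, G+C=9 → Tm = 2(6)+4(9) = 48°C
42°C vs 48°C → primer B is higher.

Primer B, 48°C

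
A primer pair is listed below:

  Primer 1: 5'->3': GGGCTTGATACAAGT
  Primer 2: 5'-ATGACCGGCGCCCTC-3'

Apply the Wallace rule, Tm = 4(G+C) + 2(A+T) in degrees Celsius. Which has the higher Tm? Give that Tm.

Primer 1: A+T=8, G+C=7 → Tm = 2(8)+4(7) = 44°C
Primer 2: A+T=4, G+C=11 → Tm = 2(4)+4(11) = 52°C
44°C vs 52°C → primer 2 is higher.

Primer 2, 52°C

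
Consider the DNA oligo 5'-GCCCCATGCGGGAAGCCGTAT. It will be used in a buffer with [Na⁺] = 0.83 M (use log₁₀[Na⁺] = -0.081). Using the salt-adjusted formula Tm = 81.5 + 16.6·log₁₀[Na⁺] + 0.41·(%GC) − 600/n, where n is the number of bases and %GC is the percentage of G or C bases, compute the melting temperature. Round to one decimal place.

Length n = 21. Base counts: A=4, G=7, T=3, C=7
G+C = 14, so %GC = 14/21 × 100 = 66.667%
Salt term: 16.6 × (-0.081) = -1.345
GC term: 0.41 × 66.667 = 27.333; length term: −600/21 = −28.571
Tm = 81.5 + (-1.345) + 27.333 − 28.571 = 78.917 → 78.9°C

78.9°C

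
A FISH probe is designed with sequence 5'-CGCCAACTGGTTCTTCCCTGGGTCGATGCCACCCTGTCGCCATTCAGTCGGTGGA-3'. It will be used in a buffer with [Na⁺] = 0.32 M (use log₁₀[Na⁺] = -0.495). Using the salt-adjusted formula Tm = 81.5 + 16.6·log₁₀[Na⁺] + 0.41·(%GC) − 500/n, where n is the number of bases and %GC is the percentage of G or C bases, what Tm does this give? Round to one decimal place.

89.5°C

Length n = 55. Base counts: G=15, A=7, C=19, T=14
G+C = 34, so %GC = 34/55 × 100 = 61.818%
Salt term: 16.6 × (-0.495) = -8.217
GC term: 0.41 × 61.818 = 25.345; length term: −500/55 = −9.091
Tm = 81.5 + (-8.217) + 25.345 − 9.091 = 89.537 → 89.5°C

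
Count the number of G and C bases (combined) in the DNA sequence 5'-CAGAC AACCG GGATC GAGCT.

12

Counting bases: A=6, C=6, G=6, T=2
G+C = 6 + 6 = 12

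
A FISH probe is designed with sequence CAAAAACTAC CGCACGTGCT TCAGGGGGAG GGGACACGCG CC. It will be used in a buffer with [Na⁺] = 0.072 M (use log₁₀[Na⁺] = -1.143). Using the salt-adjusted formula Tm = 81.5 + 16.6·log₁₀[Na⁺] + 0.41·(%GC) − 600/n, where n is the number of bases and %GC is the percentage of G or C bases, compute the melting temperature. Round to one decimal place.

Length n = 42. G=14, C=13, T=4, A=11
G+C = 27, so %GC = 27/42 × 100 = 64.286%
Salt term: 16.6 × (-1.143) = -18.974
GC term: 0.41 × 64.286 = 26.357; length term: −600/42 = −14.286
Tm = 81.5 + (-18.974) + 26.357 − 14.286 = 74.597 → 74.6°C

74.6°C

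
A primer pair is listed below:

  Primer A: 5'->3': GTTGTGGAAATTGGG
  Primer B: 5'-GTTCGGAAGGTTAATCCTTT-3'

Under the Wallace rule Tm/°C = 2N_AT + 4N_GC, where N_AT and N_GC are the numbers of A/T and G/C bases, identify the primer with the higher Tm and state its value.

Primer B, 56°C

Primer A: A+T=8, G+C=7 → Tm = 2(8)+4(7) = 44°C
Primer B: A+T=12, G+C=8 → Tm = 2(12)+4(8) = 56°C
44°C vs 56°C → primer B is higher.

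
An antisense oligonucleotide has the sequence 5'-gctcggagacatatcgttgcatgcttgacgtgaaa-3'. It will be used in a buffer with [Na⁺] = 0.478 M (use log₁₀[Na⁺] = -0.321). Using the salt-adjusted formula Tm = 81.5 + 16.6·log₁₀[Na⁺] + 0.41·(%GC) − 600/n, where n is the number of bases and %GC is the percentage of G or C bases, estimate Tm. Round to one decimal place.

78.9°C

Length n = 35. Base counts: A=9, T=9, G=10, C=7
G+C = 17, so %GC = 17/35 × 100 = 48.571%
Salt term: 16.6 × (-0.321) = -5.329
GC term: 0.41 × 48.571 = 19.914; length term: −600/35 = −17.143
Tm = 81.5 + (-5.329) + 19.914 − 17.143 = 78.942 → 78.9°C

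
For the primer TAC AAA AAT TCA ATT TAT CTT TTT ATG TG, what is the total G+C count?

A=10, G=2, T=14, C=3
G+C = 2 + 3 = 5

5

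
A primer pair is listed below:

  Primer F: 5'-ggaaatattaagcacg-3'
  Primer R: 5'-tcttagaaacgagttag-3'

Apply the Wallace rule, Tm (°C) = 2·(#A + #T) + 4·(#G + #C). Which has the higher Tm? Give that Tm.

Primer F: A+T=10, G+C=6 → Tm = 2(10)+4(6) = 44°C
Primer R: A+T=11, G+C=6 → Tm = 2(11)+4(6) = 46°C
44°C vs 46°C → primer R is higher.

Primer R, 46°C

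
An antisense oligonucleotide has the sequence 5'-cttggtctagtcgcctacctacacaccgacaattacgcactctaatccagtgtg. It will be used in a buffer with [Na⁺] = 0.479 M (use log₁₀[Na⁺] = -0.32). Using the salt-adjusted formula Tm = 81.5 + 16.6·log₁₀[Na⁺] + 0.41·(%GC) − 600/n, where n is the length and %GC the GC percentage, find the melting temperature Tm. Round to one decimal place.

85.6°C

Length n = 54. Counting bases: C=18, A=13, G=9, T=14
G+C = 27, so %GC = 27/54 × 100 = 50%
Salt term: 16.6 × (-0.32) = -5.312
GC term: 0.41 × 50 = 20.5; length term: −600/54 = −11.111
Tm = 81.5 + (-5.312) + 20.5 − 11.111 = 85.577 → 85.6°C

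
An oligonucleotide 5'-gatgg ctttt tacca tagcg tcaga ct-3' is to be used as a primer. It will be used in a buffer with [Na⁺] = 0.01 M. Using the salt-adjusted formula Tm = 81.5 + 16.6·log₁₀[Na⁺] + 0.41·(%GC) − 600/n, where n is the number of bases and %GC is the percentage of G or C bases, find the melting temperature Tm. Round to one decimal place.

44.3°C

Length n = 27. Counting bases: G=6, T=9, A=6, C=6
G+C = 12, so %GC = 12/27 × 100 = 44.444%
Salt term: 16.6 × (-2) = -33.2
GC term: 0.41 × 44.444 = 18.222; length term: −600/27 = −22.222
Tm = 81.5 + (-33.2) + 18.222 − 22.222 = 44.3 → 44.3°C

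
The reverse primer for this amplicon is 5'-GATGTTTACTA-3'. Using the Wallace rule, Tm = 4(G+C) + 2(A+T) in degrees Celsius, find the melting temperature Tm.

Base counts: T=5, A=3, C=1, G=2
So N_AT = 8 and N_GC = 3.
Tm = 2(8) + 4(3) = 16 + 12 = 28°C

28°C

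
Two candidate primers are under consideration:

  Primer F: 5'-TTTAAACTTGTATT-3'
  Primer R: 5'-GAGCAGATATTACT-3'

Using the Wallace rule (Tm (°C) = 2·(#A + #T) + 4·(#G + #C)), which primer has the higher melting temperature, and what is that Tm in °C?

Primer F: A+T=12, G+C=2 → Tm = 2(12)+4(2) = 32°C
Primer R: A+T=9, G+C=5 → Tm = 2(9)+4(5) = 38°C
32°C vs 38°C → primer R is higher.

Primer R, 38°C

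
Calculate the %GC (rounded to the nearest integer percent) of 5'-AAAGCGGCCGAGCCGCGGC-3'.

C=7, T=0, A=4, G=8
G+C = 8 + 7 = 15 out of 19 bases
%GC = 15/19 × 100 = 78.95% ≈ 79%

79%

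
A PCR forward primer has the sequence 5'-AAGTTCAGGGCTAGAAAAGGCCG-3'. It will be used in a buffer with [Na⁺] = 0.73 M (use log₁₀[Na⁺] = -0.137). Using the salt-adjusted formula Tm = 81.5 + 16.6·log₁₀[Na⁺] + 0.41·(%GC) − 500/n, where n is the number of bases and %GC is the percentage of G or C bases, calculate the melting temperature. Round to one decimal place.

Length n = 23. Base counts: A=8, G=8, C=4, T=3
G+C = 12, so %GC = 12/23 × 100 = 52.174%
Salt term: 16.6 × (-0.137) = -2.274
GC term: 0.41 × 52.174 = 21.391; length term: −500/23 = −21.739
Tm = 81.5 + (-2.274) + 21.391 − 21.739 = 78.878 → 78.9°C

78.9°C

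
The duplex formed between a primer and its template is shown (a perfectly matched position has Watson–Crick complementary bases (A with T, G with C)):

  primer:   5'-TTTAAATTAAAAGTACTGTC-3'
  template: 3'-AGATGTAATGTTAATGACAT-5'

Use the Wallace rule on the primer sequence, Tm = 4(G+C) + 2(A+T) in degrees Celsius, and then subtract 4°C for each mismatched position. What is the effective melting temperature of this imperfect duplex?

Primer base counts: A=8, T=8, G=2, C=2 → A+T=16, G+C=4
Perfect-match Tm = 2(16) + 4(4) = 32 + 16 = 48°C
Mismatches (positions where the bases are not complementary): 5 (at positions 2, 5, 10, 13, 20)
Effective Tm = 48 − 5×4 = 48 − 20 = 28°C

28°C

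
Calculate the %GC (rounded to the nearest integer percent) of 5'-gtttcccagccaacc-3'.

60%

Scanning the sequence gives C=7, G=2, A=3, T=3.
G+C = 2 + 7 = 9 out of 15 bases
%GC = 9/15 × 100 = 60% ≈ 60%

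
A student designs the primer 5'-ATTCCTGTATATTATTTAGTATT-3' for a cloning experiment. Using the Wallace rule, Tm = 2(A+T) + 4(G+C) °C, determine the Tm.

54°C

A=6, T=13, C=2, G=2
A+T = 19, G+C = 4
Tm = 2(19) + 4(4) = 38 + 16 = 54°C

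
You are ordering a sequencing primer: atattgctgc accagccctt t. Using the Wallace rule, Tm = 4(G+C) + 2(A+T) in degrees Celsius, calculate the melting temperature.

62°C

Base counts: C=7, A=4, G=3, T=7
AT pairs contribute 11, GC pairs contribute 10.
Tm = 2(11) + 4(10) = 22 + 40 = 62°C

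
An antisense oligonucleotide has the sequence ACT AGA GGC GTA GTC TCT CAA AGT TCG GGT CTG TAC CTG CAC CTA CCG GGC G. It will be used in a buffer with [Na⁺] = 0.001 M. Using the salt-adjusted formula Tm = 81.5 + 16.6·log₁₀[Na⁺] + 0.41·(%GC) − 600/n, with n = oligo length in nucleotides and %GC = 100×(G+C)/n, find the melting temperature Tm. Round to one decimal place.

43.8°C

Length n = 52. Counting bases: G=15, T=12, A=10, C=15
G+C = 30, so %GC = 30/52 × 100 = 57.692%
Salt term: 16.6 × (-3) = -49.8
GC term: 0.41 × 57.692 = 23.654; length term: −600/52 = −11.538
Tm = 81.5 + (-49.8) + 23.654 − 11.538 = 43.816 → 43.8°C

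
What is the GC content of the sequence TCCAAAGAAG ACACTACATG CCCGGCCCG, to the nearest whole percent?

59%

T=3, G=6, C=11, A=9
G+C = 6 + 11 = 17 out of 29 bases
%GC = 17/29 × 100 = 58.62% ≈ 59%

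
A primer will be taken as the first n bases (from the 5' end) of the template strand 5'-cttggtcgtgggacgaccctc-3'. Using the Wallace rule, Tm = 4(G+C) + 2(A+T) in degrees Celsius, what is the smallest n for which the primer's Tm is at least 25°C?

First 7 bases: CTTGGTC → Tm = 22°C (< 25°C)
First 8 bases: CTTGGTCG → Tm = 26°C (≥ 25°C)
Each additional base adds 2°C (A/T) or 4°C (G/C), so Tm is non-decreasing in n; n = 8 is the first length to reach 25°C.

n = 8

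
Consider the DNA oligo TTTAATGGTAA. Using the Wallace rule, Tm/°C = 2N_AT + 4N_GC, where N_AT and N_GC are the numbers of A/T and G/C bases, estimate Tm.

26°C

Base counts: T=5, G=2, A=4, C=0
A+T = 9, G+C = 2
Tm = 2(9) + 4(2) = 18 + 8 = 26°C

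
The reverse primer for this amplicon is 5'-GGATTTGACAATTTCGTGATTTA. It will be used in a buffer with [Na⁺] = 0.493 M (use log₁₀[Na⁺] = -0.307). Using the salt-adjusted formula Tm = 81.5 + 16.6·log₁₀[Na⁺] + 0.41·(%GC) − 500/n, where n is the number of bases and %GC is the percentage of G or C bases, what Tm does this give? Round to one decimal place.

67.1°C

Length n = 23. Base counts: G=5, T=10, A=6, C=2
G+C = 7, so %GC = 7/23 × 100 = 30.435%
Salt term: 16.6 × (-0.307) = -5.096
GC term: 0.41 × 30.435 = 12.478; length term: −500/23 = −21.739
Tm = 81.5 + (-5.096) + 12.478 − 21.739 = 67.143 → 67.1°C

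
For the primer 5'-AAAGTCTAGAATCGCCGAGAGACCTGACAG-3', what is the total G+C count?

T=4, A=11, G=8, C=7
Total G or C: 8 + 7 = 15

15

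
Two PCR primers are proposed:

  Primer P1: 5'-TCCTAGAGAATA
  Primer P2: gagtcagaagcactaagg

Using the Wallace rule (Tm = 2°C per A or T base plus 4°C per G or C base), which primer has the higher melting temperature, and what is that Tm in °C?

Primer P1: A+T=8, G+C=4 → Tm = 2(8)+4(4) = 32°C
Primer P2: A+T=9, G+C=9 → Tm = 2(9)+4(9) = 54°C
32°C vs 54°C → primer P2 is higher.

Primer P2, 54°C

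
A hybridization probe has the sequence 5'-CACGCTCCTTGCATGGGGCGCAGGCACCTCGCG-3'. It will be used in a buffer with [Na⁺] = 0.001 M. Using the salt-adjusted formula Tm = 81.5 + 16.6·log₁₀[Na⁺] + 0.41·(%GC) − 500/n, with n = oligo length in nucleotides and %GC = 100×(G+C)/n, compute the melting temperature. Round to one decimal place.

46.4°C

Length n = 33. Counting bases: T=5, C=13, G=11, A=4
G+C = 24, so %GC = 24/33 × 100 = 72.727%
Salt term: 16.6 × (-3) = -49.8
GC term: 0.41 × 72.727 = 29.818; length term: −500/33 = −15.152
Tm = 81.5 + (-49.8) + 29.818 − 15.152 = 46.366 → 46.4°C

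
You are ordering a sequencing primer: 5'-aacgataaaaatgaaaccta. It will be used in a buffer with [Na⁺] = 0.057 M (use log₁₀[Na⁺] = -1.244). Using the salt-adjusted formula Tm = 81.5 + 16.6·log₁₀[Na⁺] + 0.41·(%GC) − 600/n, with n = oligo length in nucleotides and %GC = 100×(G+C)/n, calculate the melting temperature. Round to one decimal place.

Length n = 20. Base counts: C=3, G=2, A=12, T=3
G+C = 5, so %GC = 5/20 × 100 = 25%
Salt term: 16.6 × (-1.244) = -20.65
GC term: 0.41 × 25 = 10.25; length term: −600/20 = −30
Tm = 81.5 + (-20.65) + 10.25 − 30 = 41.1 → 41.1°C

41.1°C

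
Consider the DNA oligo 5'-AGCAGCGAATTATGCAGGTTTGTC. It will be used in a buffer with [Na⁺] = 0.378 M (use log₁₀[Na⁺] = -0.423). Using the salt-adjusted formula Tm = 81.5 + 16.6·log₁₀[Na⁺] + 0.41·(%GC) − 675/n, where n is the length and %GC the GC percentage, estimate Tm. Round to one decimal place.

Length n = 24. Base counts: T=7, G=7, C=4, A=6
G+C = 11, so %GC = 11/24 × 100 = 45.833%
Salt term: 16.6 × (-0.423) = -7.022
GC term: 0.41 × 45.833 = 18.792; length term: −675/24 = −28.125
Tm = 81.5 + (-7.022) + 18.792 − 28.125 = 65.145 → 65.1°C

65.1°C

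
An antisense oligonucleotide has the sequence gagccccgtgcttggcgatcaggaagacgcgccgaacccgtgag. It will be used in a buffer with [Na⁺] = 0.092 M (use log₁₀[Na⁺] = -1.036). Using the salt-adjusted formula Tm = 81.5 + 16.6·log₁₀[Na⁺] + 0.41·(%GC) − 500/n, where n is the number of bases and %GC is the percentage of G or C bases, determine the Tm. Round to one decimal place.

80.9°C

Length n = 44. Base counts: A=9, G=16, T=5, C=14
G+C = 30, so %GC = 30/44 × 100 = 68.182%
Salt term: 16.6 × (-1.036) = -17.198
GC term: 0.41 × 68.182 = 27.955; length term: −500/44 = −11.364
Tm = 81.5 + (-17.198) + 27.955 − 11.364 = 80.893 → 80.9°C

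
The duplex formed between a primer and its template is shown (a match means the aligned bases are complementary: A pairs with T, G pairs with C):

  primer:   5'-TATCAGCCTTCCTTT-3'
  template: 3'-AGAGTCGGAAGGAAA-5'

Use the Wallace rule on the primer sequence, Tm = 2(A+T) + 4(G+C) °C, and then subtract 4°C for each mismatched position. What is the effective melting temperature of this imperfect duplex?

Primer base counts: A=2, T=7, G=1, C=5 → A+T=9, G+C=6
Perfect-match Tm = 2(9) + 4(6) = 18 + 24 = 42°C
Mismatches (positions where the bases are not complementary): 1 (at position 2)
Effective Tm = 42 − 1×4 = 42 − 4 = 38°C

38°C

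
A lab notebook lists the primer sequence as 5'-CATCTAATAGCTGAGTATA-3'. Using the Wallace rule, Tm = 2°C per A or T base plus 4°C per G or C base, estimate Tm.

50°C

Scanning the sequence gives T=6, G=3, C=3, A=7.
So N_AT = 13 and N_GC = 6.
Tm = 4·6 + 2·13 = 24 + 26 = 50°C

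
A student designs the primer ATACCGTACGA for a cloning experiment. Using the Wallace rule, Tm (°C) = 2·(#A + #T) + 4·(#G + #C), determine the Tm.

Scanning the sequence gives G=2, C=3, T=2, A=4.
A+T = 6, G+C = 5
Tm = 4·5 + 2·6 = 20 + 12 = 32°C

32°C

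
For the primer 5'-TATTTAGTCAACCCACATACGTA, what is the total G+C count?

A=8, G=2, T=7, C=6
G+C = 2 + 6 = 8

8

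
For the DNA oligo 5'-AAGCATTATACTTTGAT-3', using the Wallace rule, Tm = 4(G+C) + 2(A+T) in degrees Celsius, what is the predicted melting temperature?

G=2, A=6, T=7, C=2
A+T = 13, G+C = 4
Tm = 2(13) + 4(4) = 26 + 16 = 42°C

42°C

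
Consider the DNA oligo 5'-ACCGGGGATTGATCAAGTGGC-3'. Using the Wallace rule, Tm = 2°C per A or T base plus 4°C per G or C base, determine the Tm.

66°C

Scanning the sequence gives C=4, T=4, G=8, A=5.
So N_AT = 9 and N_GC = 12.
Tm = 2×9 + 4×12 = 66°C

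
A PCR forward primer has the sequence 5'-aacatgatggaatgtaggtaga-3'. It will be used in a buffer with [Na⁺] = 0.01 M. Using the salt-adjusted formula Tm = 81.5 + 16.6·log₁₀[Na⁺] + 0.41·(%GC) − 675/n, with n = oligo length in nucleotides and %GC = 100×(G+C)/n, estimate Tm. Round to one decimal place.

Length n = 22. T=5, G=7, A=9, C=1
G+C = 8, so %GC = 8/22 × 100 = 36.364%
Salt term: 16.6 × (-2) = -33.2
GC term: 0.41 × 36.364 = 14.909; length term: −675/22 = −30.682
Tm = 81.5 + (-33.2) + 14.909 − 30.682 = 32.527 → 32.5°C

32.5°C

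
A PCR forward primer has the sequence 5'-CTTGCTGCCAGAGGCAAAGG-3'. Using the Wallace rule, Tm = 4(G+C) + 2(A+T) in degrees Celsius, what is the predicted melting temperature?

Scanning the sequence gives T=3, C=5, G=7, A=5.
A+T = 8, G+C = 12
Tm = 2(8) + 4(12) = 16 + 48 = 64°C

64°C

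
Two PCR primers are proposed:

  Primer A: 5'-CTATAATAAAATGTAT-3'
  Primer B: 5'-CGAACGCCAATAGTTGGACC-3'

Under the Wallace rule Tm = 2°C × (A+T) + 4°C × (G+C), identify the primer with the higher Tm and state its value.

Primer A: A+T=14, G+C=2 → Tm = 2(14)+4(2) = 36°C
Primer B: A+T=9, G+C=11 → Tm = 2(9)+4(11) = 62°C
36°C vs 62°C → primer B is higher.

Primer B, 62°C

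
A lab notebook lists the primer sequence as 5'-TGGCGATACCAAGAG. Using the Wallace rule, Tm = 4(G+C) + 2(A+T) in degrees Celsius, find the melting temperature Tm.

Base counts: C=3, T=2, G=5, A=5
So N_AT = 7 and N_GC = 8.
Tm = 2(7) + 4(8) = 14 + 32 = 46°C

46°C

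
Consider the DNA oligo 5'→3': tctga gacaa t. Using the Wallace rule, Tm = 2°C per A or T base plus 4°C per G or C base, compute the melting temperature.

30°C

Base counts: A=4, G=2, T=3, C=2
A+T = 7, G+C = 4
Tm = 2(7) + 4(4) = 14 + 16 = 30°C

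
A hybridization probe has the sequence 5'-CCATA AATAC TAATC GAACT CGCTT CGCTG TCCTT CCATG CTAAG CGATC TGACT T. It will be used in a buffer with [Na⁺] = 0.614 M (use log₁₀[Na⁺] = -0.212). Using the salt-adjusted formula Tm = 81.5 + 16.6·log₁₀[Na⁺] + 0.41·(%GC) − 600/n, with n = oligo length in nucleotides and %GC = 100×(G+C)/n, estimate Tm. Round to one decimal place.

85.6°C

Length n = 56. Scanning the sequence gives C=17, G=8, A=14, T=17.
G+C = 25, so %GC = 25/56 × 100 = 44.643%
Salt term: 16.6 × (-0.212) = -3.519
GC term: 0.41 × 44.643 = 18.304; length term: −600/56 = −10.714
Tm = 81.5 + (-3.519) + 18.304 − 10.714 = 85.571 → 85.6°C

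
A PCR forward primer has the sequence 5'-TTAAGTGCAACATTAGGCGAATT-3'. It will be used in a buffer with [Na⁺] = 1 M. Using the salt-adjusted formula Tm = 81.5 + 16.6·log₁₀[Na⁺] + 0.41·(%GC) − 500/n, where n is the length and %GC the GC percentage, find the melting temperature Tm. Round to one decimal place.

Length n = 23. Base counts: A=8, T=7, C=3, G=5
G+C = 8, so %GC = 8/23 × 100 = 34.783%
Salt term: 16.6 × (0) = 0
GC term: 0.41 × 34.783 = 14.261; length term: −500/23 = −21.739
Tm = 81.5 + (0) + 14.261 − 21.739 = 74.022 → 74.0°C

74.0°C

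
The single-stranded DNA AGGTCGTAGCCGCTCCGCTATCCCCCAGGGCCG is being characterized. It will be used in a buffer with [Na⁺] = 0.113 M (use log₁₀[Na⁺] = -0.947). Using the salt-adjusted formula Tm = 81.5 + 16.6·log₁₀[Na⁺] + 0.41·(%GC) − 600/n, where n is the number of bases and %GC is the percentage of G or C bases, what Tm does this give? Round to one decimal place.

77.4°C

Length n = 33. Base counts: T=5, A=4, C=14, G=10
G+C = 24, so %GC = 24/33 × 100 = 72.727%
Salt term: 16.6 × (-0.947) = -15.72
GC term: 0.41 × 72.727 = 29.818; length term: −600/33 = −18.182
Tm = 81.5 + (-15.72) + 29.818 − 18.182 = 77.416 → 77.4°C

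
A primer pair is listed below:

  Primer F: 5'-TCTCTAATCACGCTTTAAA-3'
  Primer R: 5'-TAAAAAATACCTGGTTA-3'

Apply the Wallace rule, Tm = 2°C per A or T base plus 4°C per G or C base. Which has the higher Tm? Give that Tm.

Primer F, 50°C

Primer F: A+T=13, G+C=6 → Tm = 2(13)+4(6) = 50°C
Primer R: A+T=13, G+C=4 → Tm = 2(13)+4(4) = 42°C
50°C vs 42°C → primer F is higher.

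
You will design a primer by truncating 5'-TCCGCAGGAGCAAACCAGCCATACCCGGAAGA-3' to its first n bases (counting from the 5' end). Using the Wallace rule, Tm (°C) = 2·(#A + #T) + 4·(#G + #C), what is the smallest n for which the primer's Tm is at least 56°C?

n = 18

First 17 bases: TCCGCAGGAGCAAACCA → Tm = 54°C (< 56°C)
First 18 bases: TCCGCAGGAGCAAACCAG → Tm = 58°C (≥ 56°C)
Since every base adds ≥2°C, Tm only increases with n, so the threshold is first crossed at n = 18.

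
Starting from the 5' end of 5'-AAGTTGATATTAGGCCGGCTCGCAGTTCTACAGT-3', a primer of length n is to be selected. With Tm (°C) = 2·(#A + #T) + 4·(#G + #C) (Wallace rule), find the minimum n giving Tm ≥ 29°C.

First 12 bases: AAGTTGATATTA → Tm = 28°C (< 29°C)
First 13 bases: AAGTTGATATTAG → Tm = 32°C (≥ 29°C)
Each additional base adds 2°C (A/T) or 4°C (G/C), so Tm is non-decreasing in n; n = 13 is the first length to reach 29°C.

n = 13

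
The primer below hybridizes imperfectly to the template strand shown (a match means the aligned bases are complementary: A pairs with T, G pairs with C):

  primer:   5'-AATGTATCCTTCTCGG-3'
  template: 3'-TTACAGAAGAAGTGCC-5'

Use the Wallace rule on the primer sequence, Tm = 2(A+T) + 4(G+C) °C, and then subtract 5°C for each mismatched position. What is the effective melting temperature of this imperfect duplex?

Primer base counts: A=3, T=6, G=3, C=4 → A+T=9, G+C=7
Perfect-match Tm = 2(9) + 4(7) = 18 + 28 = 46°C
Mismatches (positions where the bases are not complementary): 3 (at positions 6, 8, 13)
Effective Tm = 46 − 3×5 = 46 − 15 = 31°C

31°C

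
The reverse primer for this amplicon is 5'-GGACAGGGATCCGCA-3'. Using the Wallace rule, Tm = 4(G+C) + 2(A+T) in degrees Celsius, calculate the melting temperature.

Scanning the sequence gives G=6, A=4, C=4, T=1.
AT pairs contribute 5, GC pairs contribute 10.
Tm = 2×5 + 4×10 = 50°C

50°C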